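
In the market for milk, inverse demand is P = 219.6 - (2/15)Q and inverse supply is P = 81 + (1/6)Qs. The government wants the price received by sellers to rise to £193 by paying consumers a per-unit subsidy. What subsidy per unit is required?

Required subsidy s = £63 per unit

At a seller price of 193, quantity supplied is -486 + 6·193 = 672.
Buyers absorb 672 only when they pay Pb = 219.6 − (2/15)·672 = 130.
s = Ps − Pb = 193 − 130 = 63.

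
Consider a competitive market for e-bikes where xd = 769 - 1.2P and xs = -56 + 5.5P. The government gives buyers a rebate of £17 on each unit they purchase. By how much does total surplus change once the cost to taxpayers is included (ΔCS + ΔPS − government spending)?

Net change in total surplus = -9537/67

Pre-subsidy: 769 - 1.2P = -56 + 5.5P gives P* = 8250/67, x* = 41623/67.
With the rebate, buyers effectively pay Pb = Ps − 17, where Ps is the price sellers receive.
Demand in terms of Ps becomes xd = 769 − 1.2(Ps − 17) = 789.4 - 1.2Ps. Setting this equal to supply: 789.4 - 1.2Ps = -56 + 5.5Ps, so Ps = 8454/67.
Buyers pay Pb = 8454/67 − 17 = 7315/67; x' = -56 + 5.5·(8454/67) = 42745/67.
ΔCS = ½(41623/67 + 42745/67)(8250/67 − 7315/67) = 39442040/4489; ΔPS = ½(41623/67 + 42745/67)(8454/67 − 8250/67) = 8605536/4489.
Government spending = 17 × 42745/67 = 726665/67.
Net change = 39442040/4489 + 8605536/4489 − 726665/67 = -9537/67. The loss equals the DWL triangle ½·17·1122/67.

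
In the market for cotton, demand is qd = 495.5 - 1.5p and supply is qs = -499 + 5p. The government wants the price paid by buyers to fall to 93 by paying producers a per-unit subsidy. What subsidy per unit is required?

Required subsidy s = 78 per unit

At a buyer price of 93, quantity demanded is 495.5 − 1.5·93 = 356.
Sellers supply 356 only when they receive ps with -499 + 5·ps = 356, i.e. ps = 171.
s = ps − pb = 171 − 93 = 78.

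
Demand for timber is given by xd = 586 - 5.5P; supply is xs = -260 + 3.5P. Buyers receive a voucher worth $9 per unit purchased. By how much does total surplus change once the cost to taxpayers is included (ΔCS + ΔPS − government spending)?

Net change in total surplus = -$86.625

Pre-subsidy: 586 - 5.5P = -260 + 3.5P gives P* = 94, x* = 69.
With the rebate, buyers effectively pay Pb = Ps − 9, where Ps is the price sellers receive.
Demand in terms of Ps becomes xd = 586 − 5.5(Ps − 9) = 635.5 - 5.5Ps. Setting this equal to supply: 635.5 - 5.5Ps = -260 + 3.5Ps, so Ps = 99.5.
Buyers pay Pb = 99.5 − 9 = 90.5; x' = -260 + 3.5·99.5 = 88.25.
ΔCS = ½(69 + 88.25)(94 − 90.5) = 275.1875; ΔPS = ½(69 + 88.25)(99.5 − 94) = 432.4375.
Government spending = 9 × 88.25 = 794.25.
Net change = 275.1875 + 432.4375 − 794.25 = -86.625. The loss equals the DWL triangle ½·9·19.25.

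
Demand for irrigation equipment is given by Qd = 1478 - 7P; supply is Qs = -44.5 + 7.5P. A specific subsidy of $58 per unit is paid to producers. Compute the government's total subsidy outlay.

Pre-subsidy: 1478 - 7P = -44.5 + 7.5P gives P* = 105, Q* = 743.
With the subsidy, sellers receive Ps = Pb + 58 for each unit, where Pb is the price buyers pay.
Supply in terms of Pb becomes Qs = -44.5 + 7.5(Pb + 58) = 390.5 + 7.5Pb. Setting this equal to demand: 1478 - 7Pb = 390.5 + 7.5Pb, so Pb = 75.
Sellers receive Ps = 75 + 58 = 133; Q' = 1478 − 7·75 = 953.
Government outlay = subsidy × quantity = 58 × 953 = 55274.

Government cost = $55274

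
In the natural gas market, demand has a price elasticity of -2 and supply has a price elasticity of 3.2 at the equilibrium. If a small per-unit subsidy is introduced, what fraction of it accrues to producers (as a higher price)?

For a small subsidy around the equilibrium, the benefit split depends on the relative slopes, which at a point are proportional to the elasticities.
Buyer share = εs/(εs + |εd|) = 3.2/(3.2 + 2) = 8/13; seller share = |εd|/(εs + |εd|) = 5/13.
So producers capture 5/13 of the subsidy.

Producer share = 5/13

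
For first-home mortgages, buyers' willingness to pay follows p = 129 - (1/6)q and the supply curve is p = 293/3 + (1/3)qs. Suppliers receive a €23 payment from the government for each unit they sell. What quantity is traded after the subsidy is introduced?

Pre-subsidy: 129 - (1/6)q = 293/3 + (1/3)q gives q* = 188/3 and p* = 1067/9.
With the subsidy, sellers receive ps = pb + 23 for each unit, where pb is the price buyers pay.
On the curves, pb = 129 - (1/6)q and ps = 293/3 + (1/3)q; the wedge ps − pb = 23 gives 293/3 + (1/3)q − (129 - (1/6)q) = 23, so q' = 326/3.
Then pb = 129 − (1/6)·(326/3) = 998/9 and ps = 293/3 + (1/3)·(326/3) = 1205/9.

q' = 326/3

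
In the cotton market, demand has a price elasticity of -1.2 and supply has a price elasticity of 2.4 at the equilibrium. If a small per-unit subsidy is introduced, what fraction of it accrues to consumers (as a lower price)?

Consumer share = 2/3

For a small subsidy around the equilibrium, the benefit split depends on the relative slopes, which at a point are proportional to the elasticities.
Buyer share = εs/(εs + |εd|) = 2.4/(2.4 + 1.2) = 2/3; seller share = |εd|/(εs + |εd|) = 1/3.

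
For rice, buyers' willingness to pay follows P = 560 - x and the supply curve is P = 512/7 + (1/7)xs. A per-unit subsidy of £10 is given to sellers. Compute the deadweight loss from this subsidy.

Deadweight loss = £43.75

Pre-subsidy: 560 - x = 512/7 + (1/7)x gives x* = 426 and P* = 134.
With the subsidy, sellers receive Ps = Pb + 10 for each unit, where Pb is the price buyers pay.
On the curves, Pb = 560 - x and Ps = 512/7 + (1/7)x; the wedge Ps − Pb = 10 gives 512/7 + (1/7)x − (560 - x) = 10, so x' = 434.75.
Then Pb = 560 − 1·434.75 = 125.25 and Ps = 512/7 + (1/7)·434.75 = 135.25.
The subsidy expands output by 434.75 − 426 = 8.75 past the efficient level; on those units the gap between marginal cost and willingness to pay runs from 0 up to 10.
DWL = ½ × 10 × 8.75 = 43.75.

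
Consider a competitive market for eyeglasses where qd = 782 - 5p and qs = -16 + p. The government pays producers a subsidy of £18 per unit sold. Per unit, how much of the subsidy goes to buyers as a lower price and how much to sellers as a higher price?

Pre-subsidy: 782 - 5p = -16 + p gives p* = 133, q* = 117.
With the subsidy, sellers receive ps = pb + 18 for each unit, where pb is the price buyers pay.
Supply in terms of pb becomes qs = -16 + 1(pb + 18) = 2 + pb. Setting this equal to demand: 782 - 5pb = 2 + pb, so pb = 130.
Sellers receive ps = 130 + 18 = 148; q' = 782 − 5·130 = 132.
Buyers' price falls by p* − pb = 133 − 130 = 3; sellers' price rises by ps − p* = 148 − 133 = 15.

Buyers gain £3 per unit; sellers gain £15 per unit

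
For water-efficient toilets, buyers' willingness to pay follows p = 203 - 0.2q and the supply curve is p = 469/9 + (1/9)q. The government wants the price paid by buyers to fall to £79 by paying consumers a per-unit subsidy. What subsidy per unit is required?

Required subsidy s = £42 per unit

At a buyer price of 79, quantity demanded is 1015 − 5·79 = 620.
Sellers supply 620 only when they receive ps = 469/9 + (1/9)·620 = 121.
s = ps − pb = 121 − 79 = 42.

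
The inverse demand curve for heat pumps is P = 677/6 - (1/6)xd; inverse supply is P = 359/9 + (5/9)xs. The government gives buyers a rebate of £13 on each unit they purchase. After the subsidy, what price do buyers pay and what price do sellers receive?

Pre-subsidy: 677/6 - (1/6)x = 359/9 + (5/9)x gives x* = 101 and P* = 96.
With the rebate, buyers effectively pay Pb = Ps − 13, where Ps is the price sellers receive.
On the curves, Pb = 677/6 - (1/6)x and Ps = 359/9 + (5/9)x; the wedge Ps − Pb = 13 gives 359/9 + (5/9)x − (677/6 - (1/6)x) = 13, so x' = 119.
Then Pb = 677/6 − (1/6)·119 = 93 and Ps = 359/9 + (5/9)·119 = 106.

Buyers pay £93; sellers receive £106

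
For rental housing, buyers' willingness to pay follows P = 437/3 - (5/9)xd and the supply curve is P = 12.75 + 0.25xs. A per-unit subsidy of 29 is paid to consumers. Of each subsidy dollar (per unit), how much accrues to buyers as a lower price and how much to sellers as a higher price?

Pre-subsidy: 437/3 - (5/9)x = 12.75 + 0.25x gives x* = 165 and P* = 54.
With the rebate, buyers effectively pay Pb = Ps − 29, where Ps is the price sellers receive.
On the curves, Pb = 437/3 - (5/9)x and Ps = 12.75 + 0.25x; the wedge Ps − Pb = 29 gives 12.75 + 0.25x − (437/3 - (5/9)x) = 29, so x' = 201.
Then Pb = 437/3 − (5/9)·201 = 34 and Ps = 12.75 + 0.25·201 = 63.
Buyers' price falls by P* − Pb = 54 − 34 = 20; sellers' price rises by Ps − P* = 63 − 54 = 9.

Buyers gain 20 per unit; sellers gain 9 per unit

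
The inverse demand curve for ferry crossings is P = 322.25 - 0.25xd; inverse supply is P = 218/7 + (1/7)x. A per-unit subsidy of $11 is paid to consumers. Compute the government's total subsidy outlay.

Pre-subsidy: 322.25 - 0.25x = 218/7 + (1/7)x gives x* = 741 and P* = 137.
With the rebate, buyers effectively pay Pb = Ps − 11, where Ps is the price sellers receive.
On the curves, Pb = 322.25 - 0.25x and Ps = 218/7 + (1/7)x; the wedge Ps − Pb = 11 gives 218/7 + (1/7)x − (322.25 - 0.25x) = 11, so x' = 769.
Then Pb = 322.25 − 0.25·769 = 130 and Ps = 218/7 + (1/7)·769 = 141.
Government outlay = subsidy × quantity = 11 × 769 = 8459.

Government cost = $8459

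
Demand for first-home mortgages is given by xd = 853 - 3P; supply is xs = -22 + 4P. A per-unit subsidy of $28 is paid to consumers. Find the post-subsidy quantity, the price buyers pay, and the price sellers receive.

x' = 526; buyers pay $109; sellers receive $137

Pre-subsidy: 853 - 3P = -22 + 4P gives P* = 125, x* = 478.
With the rebate, buyers effectively pay Pb = Ps − 28, where Ps is the price sellers receive.
Demand in terms of Ps becomes xd = 853 − 3(Ps − 28) = 937 - 3Ps. Setting this equal to supply: 937 - 3Ps = -22 + 4Ps, so Ps = 137.
Buyers pay Pb = 137 − 28 = 109; x' = -22 + 4·137 = 526.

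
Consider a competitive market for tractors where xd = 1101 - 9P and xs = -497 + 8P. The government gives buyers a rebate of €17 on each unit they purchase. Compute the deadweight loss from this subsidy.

Pre-subsidy: 1101 - 9P = -497 + 8P gives P* = 94, x* = 255.
With the rebate, buyers effectively pay Pb = Ps − 17, where Ps is the price sellers receive.
Demand in terms of Ps becomes xd = 1101 − 9(Ps − 17) = 1254 - 9Ps. Setting this equal to supply: 1254 - 9Ps = -497 + 8Ps, so Ps = 103.
Buyers pay Pb = 103 − 17 = 86; x' = -497 + 8·103 = 327.
The subsidy expands output by 327 − 255 = 72 past the efficient level; on those units the gap between marginal cost and willingness to pay runs from 0 up to 17.
DWL = ½ × 17 × 72 = 612.

Deadweight loss = €612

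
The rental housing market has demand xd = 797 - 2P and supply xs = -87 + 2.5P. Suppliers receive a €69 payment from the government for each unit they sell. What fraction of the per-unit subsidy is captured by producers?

Pre-subsidy: 797 - 2P = -87 + 2.5P gives P* = 1768/9, x* = 3637/9.
With the subsidy, sellers receive Ps = Pb + 69 for each unit, where Pb is the price buyers pay.
Supply in terms of Pb becomes xs = -87 + 2.5(Pb + 69) = 85.5 + 2.5Pb. Setting this equal to demand: 797 - 2Pb = 85.5 + 2.5Pb, so Pb = 1423/9.
Sellers receive Ps = 1423/9 + 69 = 2044/9; x' = 797 − 2·(1423/9) = 4327/9.
Buyers' price falls by P* − Pb = 1768/9 − 1423/9 = 115/3; sellers' price rises by Ps − P* = 2044/9 − 1768/9 = 92/3.
So producers capture (92/3)/69 = 4/9 of each unit of subsidy.

Producer share = 4/9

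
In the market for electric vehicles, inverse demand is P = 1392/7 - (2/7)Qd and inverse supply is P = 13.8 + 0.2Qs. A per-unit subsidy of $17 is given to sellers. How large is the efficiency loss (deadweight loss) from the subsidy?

Deadweight loss = $297.5

Pre-subsidy: 1392/7 - (2/7)Q = 13.8 + 0.2Q gives Q* = 381 and P* = 90.
With the subsidy, sellers receive Ps = Pb + 17 for each unit, where Pb is the price buyers pay.
On the curves, Pb = 1392/7 - (2/7)Q and Ps = 13.8 + 0.2Q; the wedge Ps − Pb = 17 gives 13.8 + 0.2Q − (1392/7 - (2/7)Q) = 17, so Q' = 416.
Then Pb = 1392/7 − (2/7)·416 = 80 and Ps = 13.8 + 0.2·416 = 97.
The subsidy expands output by 416 − 381 = 35 past the efficient level; on those units the gap between marginal cost and willingness to pay runs from 0 up to 17.
DWL = ½ × 17 × 35 = 297.5.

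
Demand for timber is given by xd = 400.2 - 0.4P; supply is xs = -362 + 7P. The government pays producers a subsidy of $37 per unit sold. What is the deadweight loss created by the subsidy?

Deadweight loss = $259

Pre-subsidy: 400.2 - 0.4P = -362 + 7P gives P* = 103, x* = 359.
With the subsidy, sellers receive Ps = Pb + 37 for each unit, where Pb is the price buyers pay.
Supply in terms of Pb becomes xs = -362 + 7(Pb + 37) = -103 + 7Pb. Setting this equal to demand: 400.2 - 0.4Pb = -103 + 7Pb, so Pb = 68.
Sellers receive Ps = 68 + 37 = 105; x' = 400.2 − 0.4·68 = 373.
The subsidy expands output by 373 − 359 = 14 past the efficient level; on those units the gap between marginal cost and willingness to pay runs from 0 up to 37.
DWL = ½ × 37 × 14 = 259.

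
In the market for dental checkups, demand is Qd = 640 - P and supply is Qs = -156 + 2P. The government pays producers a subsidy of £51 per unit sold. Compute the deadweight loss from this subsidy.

Pre-subsidy: 640 - P = -156 + 2P gives P* = 796/3, Q* = 1124/3.
With the subsidy, sellers receive Ps = Pb + 51 for each unit, where Pb is the price buyers pay.
Supply in terms of Pb becomes Qs = -156 + 2(Pb + 51) = -54 + 2Pb. Setting this equal to demand: 640 - Pb = -54 + 2Pb, so Pb = 694/3.
Sellers receive Ps = 694/3 + 51 = 847/3; Q' = 640 − 1·(694/3) = 1226/3.
The subsidy expands output by 1226/3 − 1124/3 = 34 past the efficient level; on those units the gap between marginal cost and willingness to pay runs from 0 up to 51.
DWL = ½ × 51 × 34 = 867.

Deadweight loss = £867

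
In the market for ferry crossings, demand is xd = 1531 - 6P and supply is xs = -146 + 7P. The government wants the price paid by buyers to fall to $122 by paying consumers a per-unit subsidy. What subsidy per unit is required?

At a buyer price of 122, quantity demanded is 1531 − 6·122 = 799.
Sellers supply 799 only when they receive Ps with -146 + 7·Ps = 799, i.e. Ps = 135.
s = Ps − Pb = 135 − 122 = 13.

Required subsidy s = $13 per unit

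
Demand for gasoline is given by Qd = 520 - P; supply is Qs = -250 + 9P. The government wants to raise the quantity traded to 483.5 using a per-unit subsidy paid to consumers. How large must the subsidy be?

Required subsidy s = 45 per unit

At Q = 483.5, invert demand for the buyer price: Pb = (520 − 483.5)/1 = 36.5; invert supply for the seller price: Ps = (483.5 − (-250))/9 = 81.5.
The subsidy must fill the gap: s = Ps − Pb = 81.5 − 36.5 = 45.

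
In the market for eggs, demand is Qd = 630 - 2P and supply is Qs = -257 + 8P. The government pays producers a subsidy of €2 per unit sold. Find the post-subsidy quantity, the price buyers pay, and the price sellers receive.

Q' = 455.8; buyers pay €87.1; sellers receive €89.1

Pre-subsidy: 630 - 2P = -257 + 8P gives P* = 88.7, Q* = 452.6.
With the subsidy, sellers receive Ps = Pb + 2 for each unit, where Pb is the price buyers pay.
Supply in terms of Pb becomes Qs = -257 + 8(Pb + 2) = -241 + 8Pb. Setting this equal to demand: 630 - 2Pb = -241 + 8Pb, so Pb = 87.1.
Sellers receive Ps = 87.1 + 2 = 89.1; Q' = 630 − 2·87.1 = 455.8.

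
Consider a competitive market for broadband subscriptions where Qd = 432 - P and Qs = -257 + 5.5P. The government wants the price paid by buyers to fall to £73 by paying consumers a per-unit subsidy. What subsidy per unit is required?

At a buyer price of 73, quantity demanded is 432 − 1·73 = 359.
Sellers supply 359 only when they receive Ps with -257 + 5.5·Ps = 359, i.e. Ps = 112.
s = Ps − Pb = 112 − 73 = 39.

Required subsidy s = £39 per unit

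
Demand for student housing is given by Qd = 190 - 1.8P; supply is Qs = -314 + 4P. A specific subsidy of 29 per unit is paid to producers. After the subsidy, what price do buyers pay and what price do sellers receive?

Buyers pay 1940/29; sellers receive 2781/29

Pre-subsidy: 190 - 1.8P = -314 + 4P gives P* = 2520/29, Q* = 974/29.
With the subsidy, sellers receive Ps = Pb + 29 for each unit, where Pb is the price buyers pay.
Supply in terms of Pb becomes Qs = -314 + 4(Pb + 29) = -198 + 4Pb. Setting this equal to demand: 190 - 1.8Pb = -198 + 4Pb, so Pb = 1940/29.
Sellers receive Ps = 1940/29 + 29 = 2781/29; Q' = 190 − 1.8·(1940/29) = 2018/29.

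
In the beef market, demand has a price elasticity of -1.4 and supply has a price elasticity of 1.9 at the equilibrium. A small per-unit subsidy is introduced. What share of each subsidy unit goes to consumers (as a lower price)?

For a small subsidy around the equilibrium, the benefit split depends on the relative slopes, which at a point are proportional to the elasticities.
Buyer share = εs/(εs + |εd|) = 1.9/(1.9 + 1.4) = 19/33; seller share = |εd|/(εs + |εd|) = 14/33.

Consumer share = 19/33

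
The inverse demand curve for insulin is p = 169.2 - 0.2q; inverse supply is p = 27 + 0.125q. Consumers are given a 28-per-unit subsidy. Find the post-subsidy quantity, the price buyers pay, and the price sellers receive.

q' = 6808/13; buyers pay 838/13; sellers receive 1202/13

Pre-subsidy: 169.2 - 0.2q = 27 + 0.125q gives q* = 5688/13 and p* = 1062/13.
With the rebate, buyers effectively pay pb = ps − 28, where ps is the price sellers receive.
On the curves, pb = 169.2 - 0.2q and ps = 27 + 0.125q; the wedge ps − pb = 28 gives 27 + 0.125q − (169.2 - 0.2q) = 28, so q' = 6808/13.
Then pb = 169.2 − 0.2·(6808/13) = 838/13 and ps = 27 + 0.125·(6808/13) = 1202/13.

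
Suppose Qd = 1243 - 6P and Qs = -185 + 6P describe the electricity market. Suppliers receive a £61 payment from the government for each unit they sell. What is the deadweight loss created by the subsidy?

Pre-subsidy: 1243 - 6P = -185 + 6P gives P* = 119, Q* = 529.
With the subsidy, sellers receive Ps = Pb + 61 for each unit, where Pb is the price buyers pay.
Supply in terms of Pb becomes Qs = -185 + 6(Pb + 61) = 181 + 6Pb. Setting this equal to demand: 1243 - 6Pb = 181 + 6Pb, so Pb = 88.5.
Sellers receive Ps = 88.5 + 61 = 149.5; Q' = 1243 − 6·88.5 = 712.
The subsidy expands output by 712 − 529 = 183 past the efficient level; on those units the gap between marginal cost and willingness to pay runs from 0 up to 61.
DWL = ½ × 61 × 183 = 5581.5.

Deadweight loss = £5581.5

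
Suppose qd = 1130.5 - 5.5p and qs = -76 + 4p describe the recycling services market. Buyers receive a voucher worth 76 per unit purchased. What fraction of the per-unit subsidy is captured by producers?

Pre-subsidy: 1130.5 - 5.5p = -76 + 4p gives p* = 127, q* = 432.
With the rebate, buyers effectively pay pb = ps − 76, where ps is the price sellers receive.
Demand in terms of ps becomes qd = 1130.5 − 5.5(ps − 76) = 1548.5 - 5.5ps. Setting this equal to supply: 1548.5 - 5.5ps = -76 + 4ps, so ps = 171.
Buyers pay pb = 171 − 76 = 95; q' = -76 + 4·171 = 608.
Buyers' price falls by p* − pb = 127 − 95 = 32; sellers' price rises by ps − p* = 171 − 127 = 44.
So producers capture 44/76 = 11/19 of each unit of subsidy.

Producer share = 11/19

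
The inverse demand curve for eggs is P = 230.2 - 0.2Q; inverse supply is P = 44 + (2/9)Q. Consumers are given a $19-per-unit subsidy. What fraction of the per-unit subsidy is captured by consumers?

Pre-subsidy: 230.2 - 0.2Q = 44 + (2/9)Q gives Q* = 441 and P* = 142.
With the rebate, buyers effectively pay Pb = Ps − 19, where Ps is the price sellers receive.
On the curves, Pb = 230.2 - 0.2Q and Ps = 44 + (2/9)Q; the wedge Ps − Pb = 19 gives 44 + (2/9)Q − (230.2 - 0.2Q) = 19, so Q' = 486.
Then Pb = 230.2 − 0.2·486 = 133 and Ps = 44 + (2/9)·486 = 152.
Buyers' price falls by P* − Pb = 142 − 133 = 9; sellers' price rises by Ps − P* = 152 − 142 = 10.
So consumers capture 9/19 = 9/19 of each unit of subsidy.

Consumer share = 9/19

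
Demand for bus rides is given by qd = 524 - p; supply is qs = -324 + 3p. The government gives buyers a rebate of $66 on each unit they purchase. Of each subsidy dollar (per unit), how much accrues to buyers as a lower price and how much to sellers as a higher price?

Buyers gain $49.5 per unit; sellers gain $16.5 per unit

Pre-subsidy: 524 - p = -324 + 3p gives p* = 212, q* = 312.
With the rebate, buyers effectively pay pb = ps − 66, where ps is the price sellers receive.
Demand in terms of ps becomes qd = 524 − 1(ps − 66) = 590 - ps. Setting this equal to supply: 590 - ps = -324 + 3ps, so ps = 228.5.
Buyers pay pb = 228.5 − 66 = 162.5; q' = -324 + 3·228.5 = 361.5.
Buyers' price falls by p* − pb = 212 − 162.5 = 49.5; sellers' price rises by ps − p* = 228.5 − 212 = 16.5.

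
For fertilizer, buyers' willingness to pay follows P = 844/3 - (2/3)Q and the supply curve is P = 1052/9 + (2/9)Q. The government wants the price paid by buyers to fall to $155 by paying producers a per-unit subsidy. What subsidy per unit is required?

At a buyer price of 155, quantity demanded is 422 − 1.5·155 = 189.5.
Sellers supply 189.5 only when they receive Ps = 1052/9 + (2/9)·189.5 = 159.
s = Ps − Pb = 159 − 155 = 4.

Required subsidy s = $4 per unit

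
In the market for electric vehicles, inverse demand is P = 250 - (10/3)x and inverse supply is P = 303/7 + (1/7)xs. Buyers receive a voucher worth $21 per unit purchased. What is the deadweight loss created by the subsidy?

Pre-subsidy: 250 - (10/3)x = 303/7 + (1/7)x gives x* = 4341/73 and P* = 3780/73.
With the rebate, buyers effectively pay Pb = Ps − 21, where Ps is the price sellers receive.
On the curves, Pb = 250 - (10/3)x and Ps = 303/7 + (1/7)x; the wedge Ps − Pb = 21 gives 303/7 + (1/7)x − (250 - (10/3)x) = 21, so x' = 4782/73.
Then Pb = 250 − (10/3)·(4782/73) = 2310/73 and Ps = 303/7 + (1/7)·(4782/73) = 3843/73.
The subsidy expands output by 4782/73 − 4341/73 = 441/73 past the efficient level; on those units the gap between marginal cost and willingness to pay runs from 0 up to 21.
DWL = ½ × 21 × 441/73 = 9261/146.

Deadweight loss = 9261/146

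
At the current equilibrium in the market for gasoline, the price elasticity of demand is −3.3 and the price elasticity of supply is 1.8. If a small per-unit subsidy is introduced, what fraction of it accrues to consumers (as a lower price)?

Consumer share = 6/17

For a small subsidy around the equilibrium, the benefit split depends on the relative slopes, which at a point are proportional to the elasticities.
Buyer share = εs/(εs + |εd|) = 1.8/(1.8 + 3.3) = 6/17; seller share = |εd|/(εs + |εd|) = 11/17.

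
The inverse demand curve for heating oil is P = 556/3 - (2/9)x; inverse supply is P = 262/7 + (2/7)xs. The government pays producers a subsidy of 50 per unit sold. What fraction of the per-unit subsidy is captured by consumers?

Pre-subsidy: 556/3 - (2/9)x = 262/7 + (2/7)x gives x* = 291.1875 and P* = 120.625.
With the subsidy, sellers receive Ps = Pb + 50 for each unit, where Pb is the price buyers pay.
On the curves, Pb = 556/3 - (2/9)x and Ps = 262/7 + (2/7)x; the wedge Ps − Pb = 50 gives 262/7 + (2/7)x − (556/3 - (2/9)x) = 50, so x' = 389.625.
Then Pb = 556/3 − (2/9)·389.625 = 98.75 and Ps = 262/7 + (2/7)·389.625 = 148.75.
Buyers' price falls by P* − Pb = 120.625 − 98.75 = 21.875; sellers' price rises by Ps − P* = 148.75 − 120.625 = 28.125.
So consumers capture 21.875/50 = 0.4375 of each unit of subsidy.

Consumer share = 0.4375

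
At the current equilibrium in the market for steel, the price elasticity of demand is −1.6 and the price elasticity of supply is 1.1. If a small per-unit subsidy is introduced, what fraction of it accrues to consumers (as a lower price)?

For a small subsidy around the equilibrium, the benefit split depends on the relative slopes, which at a point are proportional to the elasticities.
Buyer share = εs/(εs + |εd|) = 1.1/(1.1 + 1.6) = 11/27; seller share = |εd|/(εs + |εd|) = 16/27.

Consumer share = 11/27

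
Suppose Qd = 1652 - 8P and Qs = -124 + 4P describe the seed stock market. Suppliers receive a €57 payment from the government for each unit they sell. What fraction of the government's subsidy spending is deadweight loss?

Pre-subsidy: 1652 - 8P = -124 + 4P gives P* = 148, Q* = 468.
With the subsidy, sellers receive Ps = Pb + 57 for each unit, where Pb is the price buyers pay.
Supply in terms of Pb becomes Qs = -124 + 4(Pb + 57) = 104 + 4Pb. Setting this equal to demand: 1652 - 8Pb = 104 + 4Pb, so Pb = 129.
Sellers receive Ps = 129 + 57 = 186; Q' = 1652 − 8·129 = 620.
ΔCS = ½(468 + 620)(148 − 129) = 10336; ΔPS = ½(468 + 620)(186 − 148) = 20672.
Government spending = 57 × 620 = 35340.
DWL = ½ × 57 × (620 − 468) = 4332; fraction = 4332 / 35340 = 19/155.

DWL / government spending = 19/155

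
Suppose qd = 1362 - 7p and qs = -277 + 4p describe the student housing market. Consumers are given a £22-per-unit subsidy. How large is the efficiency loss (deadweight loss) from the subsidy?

Pre-subsidy: 1362 - 7p = -277 + 4p gives p* = 149, q* = 319.
With the rebate, buyers effectively pay pb = ps − 22, where ps is the price sellers receive.
Demand in terms of ps becomes qd = 1362 − 7(ps − 22) = 1516 - 7ps. Setting this equal to supply: 1516 - 7ps = -277 + 4ps, so ps = 163.
Buyers pay pb = 163 − 22 = 141; q' = -277 + 4·163 = 375.
The subsidy expands output by 375 − 319 = 56 past the efficient level; on those units the gap between marginal cost and willingness to pay runs from 0 up to 22.
DWL = ½ × 22 × 56 = 616.

Deadweight loss = £616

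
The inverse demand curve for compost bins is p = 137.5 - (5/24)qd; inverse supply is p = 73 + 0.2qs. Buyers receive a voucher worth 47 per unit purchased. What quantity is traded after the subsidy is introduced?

Pre-subsidy: 137.5 - (5/24)q = 73 + 0.2q gives q* = 7740/49 and p* = 5125/49.
With the rebate, buyers effectively pay pb = ps − 47, where ps is the price sellers receive.
On the curves, pb = 137.5 - (5/24)q and ps = 73 + 0.2q; the wedge ps − pb = 47 gives 73 + 0.2q − (137.5 - (5/24)q) = 47, so q' = 13380/49.
Then pb = 137.5 − (5/24)·(13380/49) = 3950/49 and ps = 73 + 0.2·(13380/49) = 6253/49.

q' = 13380/49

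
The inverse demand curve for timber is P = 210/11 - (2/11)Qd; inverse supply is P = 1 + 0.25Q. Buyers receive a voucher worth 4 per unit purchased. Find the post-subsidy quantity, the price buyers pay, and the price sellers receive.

Q' = 972/19; buyers pay 186/19; sellers receive 262/19

Pre-subsidy: 210/11 - (2/11)Q = 1 + 0.25Q gives Q* = 796/19 and P* = 218/19.
With the rebate, buyers effectively pay Pb = Ps − 4, where Ps is the price sellers receive.
On the curves, Pb = 210/11 - (2/11)Q and Ps = 1 + 0.25Q; the wedge Ps − Pb = 4 gives 1 + 0.25Q − (210/11 - (2/11)Q) = 4, so Q' = 972/19.
Then Pb = 210/11 − (2/11)·(972/19) = 186/19 and Ps = 1 + 0.25·(972/19) = 262/19.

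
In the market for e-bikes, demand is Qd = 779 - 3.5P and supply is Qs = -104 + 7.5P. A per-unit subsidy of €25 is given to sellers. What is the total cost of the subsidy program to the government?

Government cost = 613475/44

Pre-subsidy: 779 - 3.5P = -104 + 7.5P gives P* = 883/11, Q* = 10957/22.
With the subsidy, sellers receive Ps = Pb + 25 for each unit, where Pb is the price buyers pay.
Supply in terms of Pb becomes Qs = -104 + 7.5(Pb + 25) = 83.5 + 7.5Pb. Setting this equal to demand: 779 - 3.5Pb = 83.5 + 7.5Pb, so Pb = 1391/22.
Sellers receive Ps = 1391/22 + 25 = 1941/22; Q' = 779 − 3.5·(1391/22) = 24539/44.
Government outlay = subsidy × quantity = 25 × 24539/44 = 613475/44.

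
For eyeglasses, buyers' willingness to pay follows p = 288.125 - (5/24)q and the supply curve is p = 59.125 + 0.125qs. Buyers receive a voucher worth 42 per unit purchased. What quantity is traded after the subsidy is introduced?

q' = 813

Pre-subsidy: 288.125 - (5/24)q = 59.125 + 0.125q gives q* = 687 and p* = 145.
With the rebate, buyers effectively pay pb = ps − 42, where ps is the price sellers receive.
On the curves, pb = 288.125 - (5/24)q and ps = 59.125 + 0.125q; the wedge ps − pb = 42 gives 59.125 + 0.125q − (288.125 - (5/24)q) = 42, so q' = 813.
Then pb = 288.125 − (5/24)·813 = 118.75 and ps = 59.125 + 0.125·813 = 160.75.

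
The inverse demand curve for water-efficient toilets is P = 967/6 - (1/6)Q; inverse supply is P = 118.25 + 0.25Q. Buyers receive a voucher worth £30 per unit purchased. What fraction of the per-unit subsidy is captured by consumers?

Pre-subsidy: 967/6 - (1/6)Q = 118.25 + 0.25Q gives Q* = 103 and P* = 144.
With the rebate, buyers effectively pay Pb = Ps − 30, where Ps is the price sellers receive.
On the curves, Pb = 967/6 - (1/6)Q and Ps = 118.25 + 0.25Q; the wedge Ps − Pb = 30 gives 118.25 + 0.25Q − (967/6 - (1/6)Q) = 30, so Q' = 175.
Then Pb = 967/6 − (1/6)·175 = 132 and Ps = 118.25 + 0.25·175 = 162.
Buyers' price falls by P* − Pb = 144 − 132 = 12; sellers' price rises by Ps − P* = 162 − 144 = 18.
So consumers capture 12/30 = 0.4 of each unit of subsidy.

Consumer share = 0.4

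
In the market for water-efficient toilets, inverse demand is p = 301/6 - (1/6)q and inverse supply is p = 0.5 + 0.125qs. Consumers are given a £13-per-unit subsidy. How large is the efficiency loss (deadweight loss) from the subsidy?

Pre-subsidy: 301/6 - (1/6)q = 0.5 + 0.125q gives q* = 1192/7 and p* = 305/14.
With the rebate, buyers effectively pay pb = ps − 13, where ps is the price sellers receive.
On the curves, pb = 301/6 - (1/6)q and ps = 0.5 + 0.125q; the wedge ps − pb = 13 gives 0.5 + 0.125q − (301/6 - (1/6)q) = 13, so q' = 1504/7.
Then pb = 301/6 − (1/6)·(1504/7) = 201/14 and ps = 0.5 + 0.125·(1504/7) = 383/14.
The subsidy expands output by 1504/7 − 1192/7 = 312/7 past the efficient level; on those units the gap between marginal cost and willingness to pay runs from 0 up to 13.
DWL = ½ × 13 × 312/7 = 2028/7.

Deadweight loss = 2028/7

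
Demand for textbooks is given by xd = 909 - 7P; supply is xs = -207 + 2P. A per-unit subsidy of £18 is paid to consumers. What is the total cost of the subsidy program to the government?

Pre-subsidy: 909 - 7P = -207 + 2P gives P* = 124, x* = 41.
With the rebate, buyers effectively pay Pb = Ps − 18, where Ps is the price sellers receive.
Demand in terms of Ps becomes xd = 909 − 7(Ps − 18) = 1035 - 7Ps. Setting this equal to supply: 1035 - 7Ps = -207 + 2Ps, so Ps = 138.
Buyers pay Pb = 138 − 18 = 120; x' = -207 + 2·138 = 69.
Government outlay = subsidy × quantity = 18 × 69 = 1242.

Government cost = £1242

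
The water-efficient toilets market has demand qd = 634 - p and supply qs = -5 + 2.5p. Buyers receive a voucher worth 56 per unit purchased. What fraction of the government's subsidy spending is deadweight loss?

Pre-subsidy: 634 - p = -5 + 2.5p gives p* = 1278/7, q* = 3160/7.
With the rebate, buyers effectively pay pb = ps − 56, where ps is the price sellers receive.
Demand in terms of ps becomes qd = 634 − 1(ps − 56) = 690 - ps. Setting this equal to supply: 690 - ps = -5 + 2.5ps, so ps = 1390/7.
Buyers pay pb = 1390/7 − 56 = 998/7; q' = -5 + 2.5·(1390/7) = 3440/7.
ΔCS = ½(3160/7 + 3440/7)(1278/7 − 998/7) = 132000/7; ΔPS = ½(3160/7 + 3440/7)(1390/7 − 1278/7) = 52800/7.
Government spending = 56 × 3440/7 = 27520.
DWL = ½ × 56 × (3440/7 − 3160/7) = 1120; fraction = 1120 / 27520 = 7/172.

DWL / government spending = 7/172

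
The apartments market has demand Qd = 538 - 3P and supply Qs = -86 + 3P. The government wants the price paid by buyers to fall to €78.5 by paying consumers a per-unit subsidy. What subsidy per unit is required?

At a buyer price of 78.5, quantity demanded is 538 − 3·78.5 = 302.5.
Sellers supply 302.5 only when they receive Ps with -86 + 3·Ps = 302.5, i.e. Ps = 129.5.
s = Ps − Pb = 129.5 − 78.5 = 51.

Required subsidy s = €51 per unit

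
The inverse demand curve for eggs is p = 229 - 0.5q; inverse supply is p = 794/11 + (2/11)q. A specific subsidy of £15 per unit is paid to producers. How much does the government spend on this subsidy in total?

Pre-subsidy: 229 - 0.5q = 794/11 + (2/11)q gives q* = 230 and p* = 114.
With the subsidy, sellers receive ps = pb + 15 for each unit, where pb is the price buyers pay.
On the curves, pb = 229 - 0.5q and ps = 794/11 + (2/11)q; the wedge ps − pb = 15 gives 794/11 + (2/11)q − (229 - 0.5q) = 15, so q' = 252.
Then pb = 229 − 0.5·252 = 103 and ps = 794/11 + (2/11)·252 = 118.
Government outlay = subsidy × quantity = 15 × 252 = 3780.

Government cost = £3780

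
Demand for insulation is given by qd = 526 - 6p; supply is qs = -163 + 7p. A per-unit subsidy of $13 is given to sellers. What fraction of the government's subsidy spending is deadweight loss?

DWL / government spending = 0.084

Pre-subsidy: 526 - 6p = -163 + 7p gives p* = 53, q* = 208.
With the subsidy, sellers receive ps = pb + 13 for each unit, where pb is the price buyers pay.
Supply in terms of pb becomes qs = -163 + 7(pb + 13) = -72 + 7pb. Setting this equal to demand: 526 - 6pb = -72 + 7pb, so pb = 46.
Sellers receive ps = 46 + 13 = 59; q' = 526 − 6·46 = 250.
ΔCS = ½(208 + 250)(53 − 46) = 1603; ΔPS = ½(208 + 250)(59 − 53) = 1374.
Government spending = 13 × 250 = 3250.
DWL = ½ × 13 × (250 − 208) = 273; fraction = 273 / 3250 = 0.084.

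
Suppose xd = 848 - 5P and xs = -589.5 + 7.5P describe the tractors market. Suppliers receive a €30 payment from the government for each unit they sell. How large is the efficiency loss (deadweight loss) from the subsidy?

Deadweight loss = €1350

Pre-subsidy: 848 - 5P = -589.5 + 7.5P gives P* = 115, x* = 273.
With the subsidy, sellers receive Ps = Pb + 30 for each unit, where Pb is the price buyers pay.
Supply in terms of Pb becomes xs = -589.5 + 7.5(Pb + 30) = -364.5 + 7.5Pb. Setting this equal to demand: 848 - 5Pb = -364.5 + 7.5Pb, so Pb = 97.
Sellers receive Ps = 97 + 30 = 127; x' = 848 − 5·97 = 363.
The subsidy expands output by 363 − 273 = 90 past the efficient level; on those units the gap between marginal cost and willingness to pay runs from 0 up to 30.
DWL = ½ × 30 × 90 = 1350.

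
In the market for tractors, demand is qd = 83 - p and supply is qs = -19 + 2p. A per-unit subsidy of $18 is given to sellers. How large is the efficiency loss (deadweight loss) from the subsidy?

Deadweight loss = $108

Pre-subsidy: 83 - p = -19 + 2p gives p* = 34, q* = 49.
With the subsidy, sellers receive ps = pb + 18 for each unit, where pb is the price buyers pay.
Supply in terms of pb becomes qs = -19 + 2(pb + 18) = 17 + 2pb. Setting this equal to demand: 83 - pb = 17 + 2pb, so pb = 22.
Sellers receive ps = 22 + 18 = 40; q' = 83 − 1·22 = 61.
The subsidy expands output by 61 − 49 = 12 past the efficient level; on those units the gap between marginal cost and willingness to pay runs from 0 up to 18.
DWL = ½ × 18 × 12 = 108.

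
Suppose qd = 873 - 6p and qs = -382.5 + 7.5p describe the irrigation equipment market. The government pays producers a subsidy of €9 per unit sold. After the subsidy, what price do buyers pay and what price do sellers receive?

Pre-subsidy: 873 - 6p = -382.5 + 7.5p gives p* = 93, q* = 315.
With the subsidy, sellers receive ps = pb + 9 for each unit, where pb is the price buyers pay.
Supply in terms of pb becomes qs = -382.5 + 7.5(pb + 9) = -315 + 7.5pb. Setting this equal to demand: 873 - 6pb = -315 + 7.5pb, so pb = 88.
Sellers receive ps = 88 + 9 = 97; q' = 873 − 6·88 = 345.

Buyers pay €88; sellers receive €97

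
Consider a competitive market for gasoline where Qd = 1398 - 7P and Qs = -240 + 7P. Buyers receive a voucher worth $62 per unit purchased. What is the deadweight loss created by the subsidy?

Deadweight loss = $6727

Pre-subsidy: 1398 - 7P = -240 + 7P gives P* = 117, Q* = 579.
With the rebate, buyers effectively pay Pb = Ps − 62, where Ps is the price sellers receive.
Demand in terms of Ps becomes Qd = 1398 − 7(Ps − 62) = 1832 - 7Ps. Setting this equal to supply: 1832 - 7Ps = -240 + 7Ps, so Ps = 148.
Buyers pay Pb = 148 − 62 = 86; Q' = -240 + 7·148 = 796.
The subsidy expands output by 796 − 579 = 217 past the efficient level; on those units the gap between marginal cost and willingness to pay runs from 0 up to 62.
DWL = ½ × 62 × 217 = 6727.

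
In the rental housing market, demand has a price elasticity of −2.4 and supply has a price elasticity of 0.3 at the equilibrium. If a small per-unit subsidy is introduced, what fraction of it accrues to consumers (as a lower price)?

Consumer share = 1/9

For a small subsidy around the equilibrium, the benefit split depends on the relative slopes, which at a point are proportional to the elasticities.
Buyer share = εs/(εs + |εd|) = 0.3/(0.3 + 2.4) = 1/9; seller share = |εd|/(εs + |εd|) = 8/9.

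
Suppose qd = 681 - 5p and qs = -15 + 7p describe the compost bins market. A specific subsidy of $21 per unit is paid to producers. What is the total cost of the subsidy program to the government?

Pre-subsidy: 681 - 5p = -15 + 7p gives p* = 58, q* = 391.
With the subsidy, sellers receive ps = pb + 21 for each unit, where pb is the price buyers pay.
Supply in terms of pb becomes qs = -15 + 7(pb + 21) = 132 + 7pb. Setting this equal to demand: 681 - 5pb = 132 + 7pb, so pb = 45.75.
Sellers receive ps = 45.75 + 21 = 66.75; q' = 681 − 5·45.75 = 452.25.
Government outlay = subsidy × quantity = 21 × 452.25 = 9497.25.

Government cost = $9497.25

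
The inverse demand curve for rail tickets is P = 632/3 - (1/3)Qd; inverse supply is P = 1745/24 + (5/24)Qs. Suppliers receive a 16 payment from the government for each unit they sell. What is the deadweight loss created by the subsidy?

Deadweight loss = 3072/13

Pre-subsidy: 632/3 - (1/3)Q = 1745/24 + (5/24)Q gives Q* = 3311/13 and P* = 1635/13.
With the subsidy, sellers receive Ps = Pb + 16 for each unit, where Pb is the price buyers pay.
On the curves, Pb = 632/3 - (1/3)Q and Ps = 1745/24 + (5/24)Q; the wedge Ps − Pb = 16 gives 1745/24 + (5/24)Q − (632/3 - (1/3)Q) = 16, so Q' = 3695/13.
Then Pb = 632/3 − (1/3)·(3695/13) = 1507/13 and Ps = 1745/24 + (5/24)·(3695/13) = 1715/13.
The subsidy expands output by 3695/13 − 3311/13 = 384/13 past the efficient level; on those units the gap between marginal cost and willingness to pay runs from 0 up to 16.
DWL = ½ × 16 × 384/13 = 3072/13.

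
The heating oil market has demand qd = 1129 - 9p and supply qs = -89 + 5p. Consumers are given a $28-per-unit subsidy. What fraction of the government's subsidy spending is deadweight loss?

DWL / government spending = 45/436

Pre-subsidy: 1129 - 9p = -89 + 5p gives p* = 87, q* = 346.
With the rebate, buyers effectively pay pb = ps − 28, where ps is the price sellers receive.
Demand in terms of ps becomes qd = 1129 − 9(ps − 28) = 1381 - 9ps. Setting this equal to supply: 1381 - 9ps = -89 + 5ps, so ps = 105.
Buyers pay pb = 105 − 28 = 77; q' = -89 + 5·105 = 436.
ΔCS = ½(346 + 436)(87 − 77) = 3910; ΔPS = ½(346 + 436)(105 − 87) = 7038.
Government spending = 28 × 436 = 12208.
DWL = ½ × 28 × (436 − 346) = 1260; fraction = 1260 / 12208 = 45/436.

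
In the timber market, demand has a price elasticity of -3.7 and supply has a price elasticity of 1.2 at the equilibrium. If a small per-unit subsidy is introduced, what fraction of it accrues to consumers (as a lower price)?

Consumer share = 12/49

For a small subsidy around the equilibrium, the benefit split depends on the relative slopes, which at a point are proportional to the elasticities.
Buyer share = εs/(εs + |εd|) = 1.2/(1.2 + 3.7) = 12/49; seller share = |εd|/(εs + |εd|) = 37/49.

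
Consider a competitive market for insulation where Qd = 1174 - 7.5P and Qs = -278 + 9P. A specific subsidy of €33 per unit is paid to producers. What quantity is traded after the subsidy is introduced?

Pre-subsidy: 1174 - 7.5P = -278 + 9P gives P* = 88, Q* = 514.
With the subsidy, sellers receive Ps = Pb + 33 for each unit, where Pb is the price buyers pay.
Supply in terms of Pb becomes Qs = -278 + 9(Pb + 33) = 19 + 9Pb. Setting this equal to demand: 1174 - 7.5Pb = 19 + 9Pb, so Pb = 70.
Sellers receive Ps = 70 + 33 = 103; Q' = 1174 − 7.5·70 = 649.

Q' = 649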